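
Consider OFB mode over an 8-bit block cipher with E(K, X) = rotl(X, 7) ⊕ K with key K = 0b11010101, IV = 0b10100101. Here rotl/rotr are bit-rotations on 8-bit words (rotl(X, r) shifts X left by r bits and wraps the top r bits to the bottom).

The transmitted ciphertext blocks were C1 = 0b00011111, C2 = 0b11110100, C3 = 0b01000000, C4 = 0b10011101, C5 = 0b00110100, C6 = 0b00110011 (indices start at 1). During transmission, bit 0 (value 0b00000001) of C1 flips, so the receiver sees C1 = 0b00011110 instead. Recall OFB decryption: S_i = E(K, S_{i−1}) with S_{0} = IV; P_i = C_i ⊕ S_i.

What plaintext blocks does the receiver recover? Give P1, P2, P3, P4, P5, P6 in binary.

Only C1 changed, to 0b00011110. In OFB, a change in C_i flips the same bit in P_i only; the keystream is unaffected. Decrypting the received ciphertext:
P1: S = E(K, 0b10100101) = 0b00000111; 0b00011110 ⊕ 0b00000111 = 0b00011001.
P2: S = E(K, 0b00000111) = 0b01010110; 0b11110100 ⊕ 0b01010110 = 0b10100010.
P3: S = E(K, 0b01010110) = 0b11111110; 0b01000000 ⊕ 0b11111110 = 0b10111110.
P4: S = E(K, 0b11111110) = 0b10101010; 0b10011101 ⊕ 0b10101010 = 0b00110111.
P5: S = E(K, 0b10101010) = 0b10000000; 0b00110100 ⊕ 0b10000000 = 0b10110100.
P6: S = E(K, 0b10000000) = 0b10010101; 0b00110011 ⊕ 0b10010101 = 0b10100110.
Blocks that differ from the original plaintext: P1.

P1 = 0b00011001, P2 = 0b10100010, P3 = 0b10111110, P4 = 0b00110111, P5 = 0b10110100, P6 = 0b10100110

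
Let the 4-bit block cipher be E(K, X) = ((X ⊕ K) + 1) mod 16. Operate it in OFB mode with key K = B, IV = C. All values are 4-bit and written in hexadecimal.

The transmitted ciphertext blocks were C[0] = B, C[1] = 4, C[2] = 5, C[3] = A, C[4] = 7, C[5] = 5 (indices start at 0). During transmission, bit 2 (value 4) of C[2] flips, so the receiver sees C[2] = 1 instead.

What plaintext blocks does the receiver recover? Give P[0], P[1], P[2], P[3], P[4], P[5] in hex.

OFB decryption: S_i = E(K, S_{i−1}) with S_{−1} = IV; P_i = C_i ⊕ S_i.
Only C[2] changed, to 1. In OFB, a change in C_i flips the same bit in P_i only; the keystream is unaffected. Decrypting the received ciphertext:
P[0]: S = E(K, C) = 8; B ⊕ 8 = 3.
P[1]: S = E(K, 8) = 4; 4 ⊕ 4 = 0.
P[2]: S = E(K, 4) = 0; 1 ⊕ 0 = 1.
P[3]: S = E(K, 0) = C; A ⊕ C = 6.
P[4]: S = E(K, C) = 8; 7 ⊕ 8 = F.
P[5]: S = E(K, 8) = 4; 5 ⊕ 4 = 1.
Blocks that differ from the original plaintext: P[2].

P[0] = 3, P[1] = 0, P[2] = 1, P[3] = 6, P[4] = F, P[5] = 1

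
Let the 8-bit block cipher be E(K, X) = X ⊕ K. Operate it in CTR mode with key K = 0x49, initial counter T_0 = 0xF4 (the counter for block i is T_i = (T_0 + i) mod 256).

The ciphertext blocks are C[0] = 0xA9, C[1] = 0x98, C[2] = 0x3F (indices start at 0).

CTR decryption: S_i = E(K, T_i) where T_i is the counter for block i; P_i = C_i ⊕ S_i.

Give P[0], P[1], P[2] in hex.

P[0]: T = 0xF4, S = E(K, T) = 0xBD; 0xA9 ⊕ 0xBD = 0x14.
P[1]: T = 0xF5, S = E(K, T) = 0xBC; 0x98 ⊕ 0xBC = 0x24.
P[2]: T = 0xF6, S = E(K, T) = 0xBF; 0x3F ⊕ 0xBF = 0x80.

P[0] = 0x14, P[1] = 0x24, P[2] = 0x80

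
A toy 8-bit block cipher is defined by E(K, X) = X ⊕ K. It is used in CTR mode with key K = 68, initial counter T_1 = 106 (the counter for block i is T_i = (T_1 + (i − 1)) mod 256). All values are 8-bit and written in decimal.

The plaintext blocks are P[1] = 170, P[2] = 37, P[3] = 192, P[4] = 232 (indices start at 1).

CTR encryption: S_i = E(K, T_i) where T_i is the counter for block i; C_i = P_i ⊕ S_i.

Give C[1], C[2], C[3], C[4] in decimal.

C[1]: T = 106, S = E(K, T) = 46; 170 ⊕ 46 = 132.
C[2]: T = 107, S = E(K, T) = 47; 37 ⊕ 47 = 10.
C[3]: T = 108, S = E(K, T) = 40; 192 ⊕ 40 = 232.
C[4]: T = 109, S = E(K, T) = 41; 232 ⊕ 41 = 193.

C[1] = 132, C[2] = 10, C[3] = 232, C[4] = 193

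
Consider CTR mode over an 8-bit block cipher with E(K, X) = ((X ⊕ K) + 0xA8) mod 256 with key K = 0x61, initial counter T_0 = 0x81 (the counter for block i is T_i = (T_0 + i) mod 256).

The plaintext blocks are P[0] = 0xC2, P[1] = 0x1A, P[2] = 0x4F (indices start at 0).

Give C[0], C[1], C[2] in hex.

CTR encryption: S_i = E(K, T_i) where T_i is the counter for block i; C_i = P_i ⊕ S_i.
C[0]: T = 0x81, S = E(K, T) = 0x88; 0xC2 ⊕ 0x88 = 0x4A.
C[1]: T = 0x82, S = E(K, T) = 0x8B; 0x1A ⊕ 0x8B = 0x91.
C[2]: T = 0x83, S = E(K, T) = 0x8A; 0x4F ⊕ 0x8A = 0xC5.

C[0] = 0x4A, C[1] = 0x91, C[2] = 0xC5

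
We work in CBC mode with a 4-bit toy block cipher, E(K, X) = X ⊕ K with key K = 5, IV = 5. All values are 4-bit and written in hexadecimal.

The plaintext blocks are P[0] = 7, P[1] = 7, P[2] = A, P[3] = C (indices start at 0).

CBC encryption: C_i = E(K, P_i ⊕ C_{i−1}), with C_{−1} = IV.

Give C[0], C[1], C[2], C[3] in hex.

C[0]: P[0] ⊕ 5 = 2; E(K, 2) = 7.
C[1]: P[1] ⊕ 7 = 0; E(K, 0) = 5.
C[2]: P[2] ⊕ 5 = F; E(K, F) = A.
C[3]: P[3] ⊕ A = 6; E(K, 6) = 3.

C[0] = 7, C[1] = 5, C[2] = A, C[3] = 3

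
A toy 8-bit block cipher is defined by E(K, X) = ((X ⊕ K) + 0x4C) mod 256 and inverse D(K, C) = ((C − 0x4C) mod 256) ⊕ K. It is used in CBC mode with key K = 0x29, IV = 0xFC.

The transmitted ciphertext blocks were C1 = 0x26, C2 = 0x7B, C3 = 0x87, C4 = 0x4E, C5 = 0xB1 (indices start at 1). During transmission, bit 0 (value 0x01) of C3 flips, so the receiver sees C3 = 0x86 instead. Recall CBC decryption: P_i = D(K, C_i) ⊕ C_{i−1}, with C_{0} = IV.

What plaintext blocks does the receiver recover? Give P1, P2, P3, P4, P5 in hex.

P1 = 0x0F, P2 = 0x20, P3 = 0x68, P4 = 0xAD, P5 = 0x02

Only C3 changed, to 0x86. In CBC, a change in C_i garbles P_i and flips the same bit in P_{i+1}. Decrypting the received ciphertext:
P1: D(K, 0x26) = 0xF3; 0xF3 ⊕ 0xFC = 0x0F.
P2: D(K, 0x7B) = 0x06; 0x06 ⊕ 0x26 = 0x20.
P3: D(K, 0x86) = 0x13; 0x13 ⊕ 0x7B = 0x68.
P4: D(K, 0x4E) = 0x2B; 0x2B ⊕ 0x86 = 0xAD.
P5: D(K, 0xB1) = 0x4C; 0x4C ⊕ 0x4E = 0x02.
Blocks that differ from the original plaintext: P3, P4.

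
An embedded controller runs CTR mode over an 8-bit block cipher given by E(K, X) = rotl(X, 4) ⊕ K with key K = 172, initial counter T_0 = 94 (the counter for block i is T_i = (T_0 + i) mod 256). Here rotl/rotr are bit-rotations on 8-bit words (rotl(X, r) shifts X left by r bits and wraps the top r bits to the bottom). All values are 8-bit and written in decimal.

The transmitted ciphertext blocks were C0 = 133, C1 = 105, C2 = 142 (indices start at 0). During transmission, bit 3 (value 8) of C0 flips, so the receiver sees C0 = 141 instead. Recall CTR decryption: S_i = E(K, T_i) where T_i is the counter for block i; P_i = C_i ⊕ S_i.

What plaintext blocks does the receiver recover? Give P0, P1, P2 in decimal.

Only C0 changed, to 141. In CTR, a change in C_i flips the same bit in P_i only; the keystream is unaffected. Decrypting the received ciphertext:
P0: T = 94, S = E(K, T) = 73; 141 ⊕ 73 = 196.
P1: T = 95, S = E(K, T) = 89; 105 ⊕ 89 = 48.
P2: T = 96, S = E(K, T) = 170; 142 ⊕ 170 = 36.
Blocks that differ from the original plaintext: P0.

P0 = 196, P1 = 48, P2 = 36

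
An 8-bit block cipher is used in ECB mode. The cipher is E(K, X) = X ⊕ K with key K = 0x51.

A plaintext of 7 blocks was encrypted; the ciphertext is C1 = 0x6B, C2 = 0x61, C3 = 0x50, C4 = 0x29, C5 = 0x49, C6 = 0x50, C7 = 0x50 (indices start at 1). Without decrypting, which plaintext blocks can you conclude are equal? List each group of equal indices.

ECB encrypts each block independently with the same key, so equal ciphertext blocks imply equal plaintext blocks.
C3 = C6 = C7 = 0x50, so P3 = P6 = P7.

P3 = P6 = P7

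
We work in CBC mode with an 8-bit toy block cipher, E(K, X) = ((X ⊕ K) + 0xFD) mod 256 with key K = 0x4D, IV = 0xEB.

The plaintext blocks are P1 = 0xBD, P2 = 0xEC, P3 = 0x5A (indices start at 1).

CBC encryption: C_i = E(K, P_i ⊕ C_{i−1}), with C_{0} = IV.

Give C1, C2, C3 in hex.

C1 = 0x18, C2 = 0xB6, C3 = 0x9E

C1: P1 ⊕ 0xEB = 0x56; E(K, 0x56) = 0x18.
C2: P2 ⊕ 0x18 = 0xF4; E(K, 0xF4) = 0xB6.
C3: P3 ⊕ 0xB6 = 0xEC; E(K, 0xEC) = 0x9E.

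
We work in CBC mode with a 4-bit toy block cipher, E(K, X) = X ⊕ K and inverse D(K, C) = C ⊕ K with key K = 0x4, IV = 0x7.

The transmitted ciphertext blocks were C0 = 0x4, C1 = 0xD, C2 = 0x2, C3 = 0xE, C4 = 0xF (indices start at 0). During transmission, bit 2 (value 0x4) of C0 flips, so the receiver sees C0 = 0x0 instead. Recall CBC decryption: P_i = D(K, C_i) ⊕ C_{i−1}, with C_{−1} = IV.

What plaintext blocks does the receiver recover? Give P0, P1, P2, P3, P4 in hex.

Only C0 changed, to 0x0. In CBC, a change in C_i garbles P_i and flips the same bit in P_{i+1}. Decrypting the received ciphertext:
P0: D(K, 0x0) = 0x4; 0x4 ⊕ 0x7 = 0x3.
P1: D(K, 0xD) = 0x9; 0x9 ⊕ 0x0 = 0x9.
P2: D(K, 0x2) = 0x6; 0x6 ⊕ 0xD = 0xB.
P3: D(K, 0xE) = 0xA; 0xA ⊕ 0x2 = 0x8.
P4: D(K, 0xF) = 0xB; 0xB ⊕ 0xE = 0x5.
Blocks that differ from the original plaintext: P0, P1.

P0 = 0x3, P1 = 0x9, P2 = 0xB, P3 = 0x8, P4 = 0x5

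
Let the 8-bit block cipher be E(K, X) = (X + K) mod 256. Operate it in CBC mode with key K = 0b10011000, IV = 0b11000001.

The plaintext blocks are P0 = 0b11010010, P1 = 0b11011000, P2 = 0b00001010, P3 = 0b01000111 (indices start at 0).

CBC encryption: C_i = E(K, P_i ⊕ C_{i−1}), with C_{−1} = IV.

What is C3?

C3 = 0b01110110

C0: P0 ⊕ 0b11000001 = 0b00010011; E(K, 0b00010011) = 0b10101011.
C1: P1 ⊕ 0b10101011 = 0b01110011; E(K, 0b01110011) = 0b00001011.
C2: P2 ⊕ 0b00001011 = 0b00000001; E(K, 0b00000001) = 0b10011001.
C3: P3 ⊕ 0b10011001 = 0b11011110; E(K, 0b11011110) = 0b01110110.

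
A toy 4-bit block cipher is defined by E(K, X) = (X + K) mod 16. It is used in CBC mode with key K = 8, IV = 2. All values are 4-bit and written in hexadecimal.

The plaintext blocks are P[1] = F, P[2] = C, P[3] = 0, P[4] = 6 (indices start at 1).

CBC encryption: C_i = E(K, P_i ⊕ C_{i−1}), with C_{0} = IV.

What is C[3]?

C[1]: P[1] ⊕ 2 = D; E(K, D) = 5.
C[2]: P[2] ⊕ 5 = 9; E(K, 9) = 1.
C[3]: P[3] ⊕ 1 = 1; E(K, 1) = 9.

C[3] = 9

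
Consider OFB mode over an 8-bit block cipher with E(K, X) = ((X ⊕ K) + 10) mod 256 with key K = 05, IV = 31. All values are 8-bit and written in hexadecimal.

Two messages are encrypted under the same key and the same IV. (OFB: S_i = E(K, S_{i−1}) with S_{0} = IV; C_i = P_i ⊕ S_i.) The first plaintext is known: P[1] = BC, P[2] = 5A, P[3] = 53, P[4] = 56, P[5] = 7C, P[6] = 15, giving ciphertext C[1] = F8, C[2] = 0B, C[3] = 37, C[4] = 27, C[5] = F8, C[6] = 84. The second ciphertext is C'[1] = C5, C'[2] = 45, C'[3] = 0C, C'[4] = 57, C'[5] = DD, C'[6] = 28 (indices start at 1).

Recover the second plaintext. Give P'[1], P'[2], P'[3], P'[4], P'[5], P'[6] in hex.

P'[1] = 81, P'[2] = 14, P'[3] = 68, P'[4] = 26, P'[5] = 59, P'[6] = B9

In OFB with a reused IV, both messages share the same keystream S_i, so C_i ⊕ C'_i = P_i ⊕ P'_i and thus P'_i = P_i ⊕ C_i ⊕ C'_i.
P'[1]: BC ⊕ F8 ⊕ C5 = 81.
P'[2]: 5A ⊕ 0B ⊕ 45 = 14.
P'[3]: 53 ⊕ 37 ⊕ 0C = 68.
P'[4]: 56 ⊕ 27 ⊕ 57 = 26.
P'[5]: 7C ⊕ F8 ⊕ DD = 59.
P'[6]: 15 ⊕ 84 ⊕ 28 = B9.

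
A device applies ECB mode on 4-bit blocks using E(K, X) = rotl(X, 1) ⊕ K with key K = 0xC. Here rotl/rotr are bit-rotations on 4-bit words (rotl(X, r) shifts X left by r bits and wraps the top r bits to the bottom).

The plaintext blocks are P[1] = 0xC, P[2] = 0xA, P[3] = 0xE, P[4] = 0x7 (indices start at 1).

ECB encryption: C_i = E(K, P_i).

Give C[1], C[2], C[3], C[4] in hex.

C[1] = 0x5, C[2] = 0x9, C[3] = 0x1, C[4] = 0x2

C[1]: E(K, 0xC) = 0x5.
C[2]: E(K, 0xA) = 0x9.
C[3]: E(K, 0xE) = 0x1.
C[4]: E(K, 0x7) = 0x2.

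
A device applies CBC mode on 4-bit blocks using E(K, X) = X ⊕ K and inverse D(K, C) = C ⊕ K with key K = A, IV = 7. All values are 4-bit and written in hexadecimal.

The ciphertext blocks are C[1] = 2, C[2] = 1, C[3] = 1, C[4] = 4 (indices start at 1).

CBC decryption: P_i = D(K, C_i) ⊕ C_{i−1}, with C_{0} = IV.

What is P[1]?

P[1] = F

P[1]: D(K, 2) = 8; 8 ⊕ 7 = F.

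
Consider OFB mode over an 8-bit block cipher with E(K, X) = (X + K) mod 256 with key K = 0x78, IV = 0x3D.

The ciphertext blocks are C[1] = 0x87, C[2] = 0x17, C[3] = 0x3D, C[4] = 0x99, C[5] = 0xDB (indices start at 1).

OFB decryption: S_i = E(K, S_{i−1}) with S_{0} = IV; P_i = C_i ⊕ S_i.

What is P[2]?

P[2] = 0x3A

P[1]: S = E(K, 0x3D) = 0xB5; 0x87 ⊕ 0xB5 = 0x32.
P[2]: S = E(K, 0xB5) = 0x2D; 0x17 ⊕ 0x2D = 0x3A.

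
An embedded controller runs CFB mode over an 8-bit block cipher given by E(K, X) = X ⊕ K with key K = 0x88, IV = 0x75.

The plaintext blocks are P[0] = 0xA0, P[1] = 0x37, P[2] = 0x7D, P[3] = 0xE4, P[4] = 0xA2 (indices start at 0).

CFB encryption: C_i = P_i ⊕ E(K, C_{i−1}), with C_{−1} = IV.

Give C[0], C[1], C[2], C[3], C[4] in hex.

C[0]: E(K, 0x75) = 0xFD; 0xA0 ⊕ 0xFD = 0x5D.
C[1]: E(K, 0x5D) = 0xD5; 0x37 ⊕ 0xD5 = 0xE2.
C[2]: E(K, 0xE2) = 0x6A; 0x7D ⊕ 0x6A = 0x17.
C[3]: E(K, 0x17) = 0x9F; 0xE4 ⊕ 0x9F = 0x7B.
C[4]: E(K, 0x7B) = 0xF3; 0xA2 ⊕ 0xF3 = 0x51.

C[0] = 0x5D, C[1] = 0xE2, C[2] = 0x17, C[3] = 0x7B, C[4] = 0x51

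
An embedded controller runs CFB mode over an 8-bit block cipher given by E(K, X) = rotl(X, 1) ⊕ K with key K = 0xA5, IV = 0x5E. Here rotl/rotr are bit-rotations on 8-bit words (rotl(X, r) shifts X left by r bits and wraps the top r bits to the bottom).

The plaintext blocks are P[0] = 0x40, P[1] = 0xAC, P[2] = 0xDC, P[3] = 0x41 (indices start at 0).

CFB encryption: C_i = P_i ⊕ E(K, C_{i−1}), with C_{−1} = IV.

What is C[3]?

C[0]: E(K, 0x5E) = 0x19; 0x40 ⊕ 0x19 = 0x59.
C[1]: E(K, 0x59) = 0x17; 0xAC ⊕ 0x17 = 0xBB.
C[2]: E(K, 0xBB) = 0xD2; 0xDC ⊕ 0xD2 = 0x0E.
C[3]: E(K, 0x0E) = 0xB9; 0x41 ⊕ 0xB9 = 0xF8.

C[3] = 0xF8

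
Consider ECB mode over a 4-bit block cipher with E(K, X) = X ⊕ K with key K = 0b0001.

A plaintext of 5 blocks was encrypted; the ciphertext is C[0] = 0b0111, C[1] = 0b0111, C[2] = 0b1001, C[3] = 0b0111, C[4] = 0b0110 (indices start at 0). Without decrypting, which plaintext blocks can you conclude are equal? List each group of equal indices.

P[0] = P[1] = P[3]

ECB encrypts each block independently with the same key, so equal ciphertext blocks imply equal plaintext blocks.
C[0] = C[1] = C[3] = 0b0111, so P[0] = P[1] = P[3].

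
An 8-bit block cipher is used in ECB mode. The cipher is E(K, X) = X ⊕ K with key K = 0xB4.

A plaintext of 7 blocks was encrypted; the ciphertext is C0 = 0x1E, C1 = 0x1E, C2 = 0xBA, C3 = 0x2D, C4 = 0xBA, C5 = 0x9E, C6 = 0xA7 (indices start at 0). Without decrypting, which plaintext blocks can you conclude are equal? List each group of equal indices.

P0 = P1; P2 = P4

ECB encrypts each block independently with the same key, so equal ciphertext blocks imply equal plaintext blocks.
C0 = C1 = 0x1E, so P0 = P1.
C2 = C4 = 0xBA, so P2 = P4.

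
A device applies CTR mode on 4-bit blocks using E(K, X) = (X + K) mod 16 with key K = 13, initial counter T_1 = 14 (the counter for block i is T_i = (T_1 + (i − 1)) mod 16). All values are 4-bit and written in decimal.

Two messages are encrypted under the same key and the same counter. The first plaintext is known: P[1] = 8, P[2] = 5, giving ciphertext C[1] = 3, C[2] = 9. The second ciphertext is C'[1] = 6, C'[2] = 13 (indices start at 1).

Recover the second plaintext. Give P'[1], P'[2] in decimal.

P'[1] = 13, P'[2] = 1

In CTR with a reused counter, both messages share the same keystream S_i, so C_i ⊕ C'_i = P_i ⊕ P'_i and thus P'_i = P_i ⊕ C_i ⊕ C'_i.
P'[1]: 8 ⊕ 3 ⊕ 6 = 13.
P'[2]: 5 ⊕ 9 ⊕ 13 = 1.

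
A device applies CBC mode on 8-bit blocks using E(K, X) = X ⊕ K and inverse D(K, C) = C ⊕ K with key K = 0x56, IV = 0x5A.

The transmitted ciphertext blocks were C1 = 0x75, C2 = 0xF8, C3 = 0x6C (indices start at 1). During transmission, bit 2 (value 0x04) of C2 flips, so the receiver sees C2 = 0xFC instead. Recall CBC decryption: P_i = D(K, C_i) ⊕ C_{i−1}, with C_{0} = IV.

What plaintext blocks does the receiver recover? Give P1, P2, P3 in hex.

P1 = 0x79, P2 = 0xDF, P3 = 0xC6

Only C2 changed, to 0xFC. In CBC, a change in C_i garbles P_i and flips the same bit in P_{i+1}. Decrypting the received ciphertext:
P1: D(K, 0x75) = 0x23; 0x23 ⊕ 0x5A = 0x79.
P2: D(K, 0xFC) = 0xAA; 0xAA ⊕ 0x75 = 0xDF.
P3: D(K, 0x6C) = 0x3A; 0x3A ⊕ 0xFC = 0xC6.
Blocks that differ from the original plaintext: P2, P3.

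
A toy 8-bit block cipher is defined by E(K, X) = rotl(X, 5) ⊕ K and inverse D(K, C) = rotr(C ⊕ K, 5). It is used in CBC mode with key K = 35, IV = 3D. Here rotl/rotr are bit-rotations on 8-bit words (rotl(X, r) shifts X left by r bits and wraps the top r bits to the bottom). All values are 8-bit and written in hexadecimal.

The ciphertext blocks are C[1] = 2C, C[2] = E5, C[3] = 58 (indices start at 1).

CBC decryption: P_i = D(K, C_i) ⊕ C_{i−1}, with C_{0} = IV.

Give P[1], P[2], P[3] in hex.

P[1] = F5, P[2] = AA, P[3] = 8E

P[1]: D(K, 2C) = C8; C8 ⊕ 3D = F5.
P[2]: D(K, E5) = 86; 86 ⊕ 2C = AA.
P[3]: D(K, 58) = 6B; 6B ⊕ E5 = 8E.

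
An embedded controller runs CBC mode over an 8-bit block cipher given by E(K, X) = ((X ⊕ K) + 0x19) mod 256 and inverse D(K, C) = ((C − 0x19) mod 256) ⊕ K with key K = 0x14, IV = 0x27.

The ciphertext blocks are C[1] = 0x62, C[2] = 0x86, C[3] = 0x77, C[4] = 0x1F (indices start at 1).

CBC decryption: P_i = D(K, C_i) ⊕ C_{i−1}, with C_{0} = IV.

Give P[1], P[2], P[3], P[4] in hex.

P[1]: D(K, 0x62) = 0x5D; 0x5D ⊕ 0x27 = 0x7A.
P[2]: D(K, 0x86) = 0x79; 0x79 ⊕ 0x62 = 0x1B.
P[3]: D(K, 0x77) = 0x4A; 0x4A ⊕ 0x86 = 0xCC.
P[4]: D(K, 0x1F) = 0x12; 0x12 ⊕ 0x77 = 0x65.

P[1] = 0x7A, P[2] = 0x1B, P[3] = 0xCC, P[4] = 0x65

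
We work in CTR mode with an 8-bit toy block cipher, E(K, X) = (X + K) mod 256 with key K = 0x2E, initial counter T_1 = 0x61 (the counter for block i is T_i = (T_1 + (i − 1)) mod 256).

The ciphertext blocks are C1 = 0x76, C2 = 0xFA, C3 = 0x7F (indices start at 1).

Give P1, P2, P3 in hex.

P1 = 0xF9, P2 = 0x6A, P3 = 0xEE

CTR decryption: S_i = E(K, T_i) where T_i is the counter for block i; P_i = C_i ⊕ S_i.
P1: T = 0x61, S = E(K, T) = 0x8F; 0x76 ⊕ 0x8F = 0xF9.
P2: T = 0x62, S = E(K, T) = 0x90; 0xFA ⊕ 0x90 = 0x6A.
P3: T = 0x63, S = E(K, T) = 0x91; 0x7F ⊕ 0x91 = 0xEE.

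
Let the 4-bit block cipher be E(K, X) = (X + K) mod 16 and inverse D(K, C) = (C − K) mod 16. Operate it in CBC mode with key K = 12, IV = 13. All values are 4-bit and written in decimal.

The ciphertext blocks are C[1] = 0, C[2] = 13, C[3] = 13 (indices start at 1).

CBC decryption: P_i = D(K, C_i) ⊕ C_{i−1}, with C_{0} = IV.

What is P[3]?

P[3]: D(K, 13) = 1; 1 ⊕ 13 = 12.

P[3] = 12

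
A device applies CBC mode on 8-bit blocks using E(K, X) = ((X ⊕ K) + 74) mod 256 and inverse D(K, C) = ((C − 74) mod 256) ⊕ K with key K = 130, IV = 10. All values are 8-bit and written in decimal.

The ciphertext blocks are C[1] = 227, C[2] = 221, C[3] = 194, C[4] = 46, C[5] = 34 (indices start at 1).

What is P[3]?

P[3] = 39

CBC decryption: P_i = D(K, C_i) ⊕ C_{i−1}, with C_{0} = IV.
P[3]: D(K, 194) = 250; 250 ⊕ 221 = 39.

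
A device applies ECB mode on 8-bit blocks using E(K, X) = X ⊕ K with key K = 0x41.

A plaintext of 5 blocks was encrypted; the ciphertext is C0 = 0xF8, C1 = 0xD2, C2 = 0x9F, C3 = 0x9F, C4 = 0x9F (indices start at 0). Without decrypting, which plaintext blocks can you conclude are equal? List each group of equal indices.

ECB encrypts each block independently with the same key, so equal ciphertext blocks imply equal plaintext blocks.
C2 = C3 = C4 = 0x9F, so P2 = P3 = P4.

P2 = P3 = P4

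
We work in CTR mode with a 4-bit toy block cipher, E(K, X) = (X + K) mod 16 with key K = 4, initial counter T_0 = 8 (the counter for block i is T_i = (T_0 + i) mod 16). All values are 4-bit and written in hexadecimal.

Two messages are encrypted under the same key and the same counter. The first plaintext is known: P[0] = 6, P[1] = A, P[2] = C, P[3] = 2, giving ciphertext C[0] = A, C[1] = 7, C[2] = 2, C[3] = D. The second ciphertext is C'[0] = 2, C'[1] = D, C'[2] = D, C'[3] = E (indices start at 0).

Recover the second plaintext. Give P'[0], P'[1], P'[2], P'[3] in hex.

In CTR with a reused counter, both messages share the same keystream S_i, so C_i ⊕ C'_i = P_i ⊕ P'_i and thus P'_i = P_i ⊕ C_i ⊕ C'_i.
P'[0]: 6 ⊕ A ⊕ 2 = E.
P'[1]: A ⊕ 7 ⊕ D = 0.
P'[2]: C ⊕ 2 ⊕ D = 3.
P'[3]: 2 ⊕ D ⊕ E = 1.

P'[0] = E, P'[1] = 0, P'[2] = 3, P'[3] = 1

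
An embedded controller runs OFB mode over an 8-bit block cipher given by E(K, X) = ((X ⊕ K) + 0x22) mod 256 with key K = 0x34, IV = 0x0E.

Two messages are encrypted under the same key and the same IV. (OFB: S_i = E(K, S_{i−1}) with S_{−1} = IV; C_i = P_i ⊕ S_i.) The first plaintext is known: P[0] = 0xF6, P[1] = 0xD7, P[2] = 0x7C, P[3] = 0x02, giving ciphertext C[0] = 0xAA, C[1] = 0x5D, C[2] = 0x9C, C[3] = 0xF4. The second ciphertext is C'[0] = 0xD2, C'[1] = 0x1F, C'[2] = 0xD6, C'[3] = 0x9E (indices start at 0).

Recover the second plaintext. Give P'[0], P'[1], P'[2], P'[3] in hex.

P'[0] = 0x8E, P'[1] = 0x95, P'[2] = 0x36, P'[3] = 0x68

In OFB with a reused IV, both messages share the same keystream S_i, so C_i ⊕ C'_i = P_i ⊕ P'_i and thus P'_i = P_i ⊕ C_i ⊕ C'_i.
P'[0]: 0xF6 ⊕ 0xAA ⊕ 0xD2 = 0x8E.
P'[1]: 0xD7 ⊕ 0x5D ⊕ 0x1F = 0x95.
P'[2]: 0x7C ⊕ 0x9C ⊕ 0xD6 = 0x36.
P'[3]: 0x02 ⊕ 0xF4 ⊕ 0x9E = 0x68.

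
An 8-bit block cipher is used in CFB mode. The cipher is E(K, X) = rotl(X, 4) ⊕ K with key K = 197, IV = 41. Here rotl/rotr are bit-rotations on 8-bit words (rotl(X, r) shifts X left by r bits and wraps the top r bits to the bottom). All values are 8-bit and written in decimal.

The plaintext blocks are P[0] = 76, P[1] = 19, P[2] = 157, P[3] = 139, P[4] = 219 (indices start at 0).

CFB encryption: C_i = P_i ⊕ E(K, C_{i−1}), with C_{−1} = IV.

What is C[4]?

C[4] = 212

C[0]: E(K, 41) = 87; 76 ⊕ 87 = 27.
C[1]: E(K, 27) = 116; 19 ⊕ 116 = 103.
C[2]: E(K, 103) = 179; 157 ⊕ 179 = 46.
C[3]: E(K, 46) = 39; 139 ⊕ 39 = 172.
C[4]: E(K, 172) = 15; 219 ⊕ 15 = 212.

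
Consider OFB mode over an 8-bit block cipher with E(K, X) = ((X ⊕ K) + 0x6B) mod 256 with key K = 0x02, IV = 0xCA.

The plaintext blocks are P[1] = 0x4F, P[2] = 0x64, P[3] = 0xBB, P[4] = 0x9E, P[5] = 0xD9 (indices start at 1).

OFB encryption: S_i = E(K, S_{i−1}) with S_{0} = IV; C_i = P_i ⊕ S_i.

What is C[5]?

C[5] = 0x06

C[1]: S = E(K, 0xCA) = 0x33; 0x4F ⊕ 0x33 = 0x7C.
C[2]: S = E(K, 0x33) = 0x9C; 0x64 ⊕ 0x9C = 0xF8.
C[3]: S = E(K, 0x9C) = 0x09; 0xBB ⊕ 0x09 = 0xB2.
C[4]: S = E(K, 0x09) = 0x76; 0x9E ⊕ 0x76 = 0xE8.
C[5]: S = E(K, 0x76) = 0xDF; 0xD9 ⊕ 0xDF = 0x06.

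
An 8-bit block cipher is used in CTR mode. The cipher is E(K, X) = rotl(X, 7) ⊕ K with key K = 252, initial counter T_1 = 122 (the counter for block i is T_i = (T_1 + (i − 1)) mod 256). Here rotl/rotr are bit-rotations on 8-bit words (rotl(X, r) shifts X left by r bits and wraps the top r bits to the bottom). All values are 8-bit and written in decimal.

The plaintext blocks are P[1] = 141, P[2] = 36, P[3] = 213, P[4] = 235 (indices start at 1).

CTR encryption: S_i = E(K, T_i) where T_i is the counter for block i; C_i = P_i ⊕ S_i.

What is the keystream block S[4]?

C[1]: T = 122, S = E(K, T) = 193; 141 ⊕ 193 = 76.
C[2]: T = 123, S = E(K, T) = 65; 36 ⊕ 65 = 101.
C[3]: T = 124, S = E(K, T) = 194; 213 ⊕ 194 = 23.
C[4]: T = 125, S = E(K, T) = 66; 235 ⊕ 66 = 169.
So S[4] = 66.

66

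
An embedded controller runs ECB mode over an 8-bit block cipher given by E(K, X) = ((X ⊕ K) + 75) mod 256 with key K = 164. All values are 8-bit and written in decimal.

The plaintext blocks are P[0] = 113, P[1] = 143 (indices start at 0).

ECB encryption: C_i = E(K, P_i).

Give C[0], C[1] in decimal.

C[0]: E(K, 113) = 32.
C[1]: E(K, 143) = 118.

C[0] = 32, C[1] = 118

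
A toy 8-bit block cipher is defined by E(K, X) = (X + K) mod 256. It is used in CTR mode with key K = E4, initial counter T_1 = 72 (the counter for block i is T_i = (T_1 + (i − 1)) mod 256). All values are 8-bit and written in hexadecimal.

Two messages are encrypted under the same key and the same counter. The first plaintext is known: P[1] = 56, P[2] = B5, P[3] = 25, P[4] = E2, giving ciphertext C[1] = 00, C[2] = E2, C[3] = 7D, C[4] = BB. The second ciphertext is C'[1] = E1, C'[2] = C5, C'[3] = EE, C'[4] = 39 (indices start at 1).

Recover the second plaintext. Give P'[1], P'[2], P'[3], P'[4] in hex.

In CTR with a reused counter, both messages share the same keystream S_i, so C_i ⊕ C'_i = P_i ⊕ P'_i and thus P'_i = P_i ⊕ C_i ⊕ C'_i.
P'[1]: 56 ⊕ 00 ⊕ E1 = B7.
P'[2]: B5 ⊕ E2 ⊕ C5 = 92.
P'[3]: 25 ⊕ 7D ⊕ EE = B6.
P'[4]: E2 ⊕ BB ⊕ 39 = 60.

P'[1] = B7, P'[2] = 92, P'[3] = B6, P'[4] = 60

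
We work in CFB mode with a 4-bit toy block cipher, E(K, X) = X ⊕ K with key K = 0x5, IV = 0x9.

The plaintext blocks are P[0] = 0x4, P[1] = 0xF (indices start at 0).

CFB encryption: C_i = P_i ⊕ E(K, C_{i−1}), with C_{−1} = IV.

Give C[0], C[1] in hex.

C[0]: E(K, 0x9) = 0xC; 0x4 ⊕ 0xC = 0x8.
C[1]: E(K, 0x8) = 0xD; 0xF ⊕ 0xD = 0x2.

C[0] = 0x8, C[1] = 0x2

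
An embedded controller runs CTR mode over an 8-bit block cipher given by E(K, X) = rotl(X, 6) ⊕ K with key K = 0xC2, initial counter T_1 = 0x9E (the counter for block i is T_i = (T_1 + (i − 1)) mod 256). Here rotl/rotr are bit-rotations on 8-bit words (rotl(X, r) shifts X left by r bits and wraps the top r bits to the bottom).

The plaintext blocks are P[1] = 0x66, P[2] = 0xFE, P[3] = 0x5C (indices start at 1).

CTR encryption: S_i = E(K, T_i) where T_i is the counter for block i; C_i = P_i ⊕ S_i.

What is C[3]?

C[3] = 0xB6

C[1]: T = 0x9E, S = E(K, T) = 0x65; 0x66 ⊕ 0x65 = 0x03.
C[2]: T = 0x9F, S = E(K, T) = 0x25; 0xFE ⊕ 0x25 = 0xDB.
C[3]: T = 0xA0, S = E(K, T) = 0xEA; 0x5C ⊕ 0xEA = 0xB6.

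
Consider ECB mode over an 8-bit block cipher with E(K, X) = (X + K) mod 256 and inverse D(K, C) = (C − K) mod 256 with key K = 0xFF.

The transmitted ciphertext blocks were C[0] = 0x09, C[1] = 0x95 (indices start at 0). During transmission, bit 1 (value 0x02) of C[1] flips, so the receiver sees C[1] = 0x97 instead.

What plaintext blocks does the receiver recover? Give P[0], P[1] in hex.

ECB decryption: P_i = D(K, C_i).
Only C[1] changed, to 0x97. In ECB, a change in C_i affects only P_i. Decrypting the received ciphertext:
P[0]: D(K, 0x09) = 0x0A.
P[1]: D(K, 0x97) = 0x98.
Blocks that differ from the original plaintext: P[1].

P[0] = 0x0A, P[1] = 0x98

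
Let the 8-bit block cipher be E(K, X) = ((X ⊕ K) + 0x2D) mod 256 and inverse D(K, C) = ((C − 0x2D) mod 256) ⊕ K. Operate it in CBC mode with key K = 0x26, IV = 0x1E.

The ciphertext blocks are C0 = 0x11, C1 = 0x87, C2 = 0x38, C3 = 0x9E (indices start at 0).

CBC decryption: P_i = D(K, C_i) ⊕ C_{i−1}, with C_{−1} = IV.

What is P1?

P1: D(K, 0x87) = 0x7C; 0x7C ⊕ 0x11 = 0x6D.

P1 = 0x6D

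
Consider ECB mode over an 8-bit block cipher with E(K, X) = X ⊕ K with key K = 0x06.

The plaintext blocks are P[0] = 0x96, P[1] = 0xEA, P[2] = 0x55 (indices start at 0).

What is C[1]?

ECB encryption: C_i = E(K, P_i).
C[1]: E(K, 0xEA) = 0xEC.

C[1] = 0xEC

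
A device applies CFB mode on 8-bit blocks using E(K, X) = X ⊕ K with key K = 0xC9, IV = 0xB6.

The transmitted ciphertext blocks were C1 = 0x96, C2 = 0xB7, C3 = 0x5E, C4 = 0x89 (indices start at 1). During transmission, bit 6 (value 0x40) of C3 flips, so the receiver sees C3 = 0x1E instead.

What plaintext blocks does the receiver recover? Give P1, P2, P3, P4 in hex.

P1 = 0xE9, P2 = 0xE8, P3 = 0x60, P4 = 0x5E

CFB decryption: P_i = C_i ⊕ E(K, C_{i−1}), with C_{0} = IV.
Only C3 changed, to 0x1E. In CFB, a change in C_i flips the same bit in P_i and garbles P_{i+1}. Decrypting the received ciphertext:
P1: E(K, 0xB6) = 0x7F; 0x96 ⊕ 0x7F = 0xE9.
P2: E(K, 0x96) = 0x5F; 0xB7 ⊕ 0x5F = 0xE8.
P3: E(K, 0xB7) = 0x7E; 0x1E ⊕ 0x7E = 0x60.
P4: E(K, 0x1E) = 0xD7; 0x89 ⊕ 0xD7 = 0x5E.
Blocks that differ from the original plaintext: P3, P4.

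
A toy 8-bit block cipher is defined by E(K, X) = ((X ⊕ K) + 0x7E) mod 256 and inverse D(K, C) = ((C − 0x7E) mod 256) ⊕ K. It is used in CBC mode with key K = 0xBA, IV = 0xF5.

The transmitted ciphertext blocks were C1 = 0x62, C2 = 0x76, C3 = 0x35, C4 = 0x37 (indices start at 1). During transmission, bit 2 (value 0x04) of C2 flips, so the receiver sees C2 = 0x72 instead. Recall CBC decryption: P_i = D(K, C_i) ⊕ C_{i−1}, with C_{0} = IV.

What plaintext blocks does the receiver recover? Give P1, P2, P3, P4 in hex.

Only C2 changed, to 0x72. In CBC, a change in C_i garbles P_i and flips the same bit in P_{i+1}. Decrypting the received ciphertext:
P1: D(K, 0x62) = 0x5E; 0x5E ⊕ 0xF5 = 0xAB.
P2: D(K, 0x72) = 0x4E; 0x4E ⊕ 0x62 = 0x2C.
P3: D(K, 0x35) = 0x0D; 0x0D ⊕ 0x72 = 0x7F.
P4: D(K, 0x37) = 0x03; 0x03 ⊕ 0x35 = 0x36.
Blocks that differ from the original plaintext: P2, P3.

P1 = 0xAB, P2 = 0x2C, P3 = 0x7F, P4 = 0x36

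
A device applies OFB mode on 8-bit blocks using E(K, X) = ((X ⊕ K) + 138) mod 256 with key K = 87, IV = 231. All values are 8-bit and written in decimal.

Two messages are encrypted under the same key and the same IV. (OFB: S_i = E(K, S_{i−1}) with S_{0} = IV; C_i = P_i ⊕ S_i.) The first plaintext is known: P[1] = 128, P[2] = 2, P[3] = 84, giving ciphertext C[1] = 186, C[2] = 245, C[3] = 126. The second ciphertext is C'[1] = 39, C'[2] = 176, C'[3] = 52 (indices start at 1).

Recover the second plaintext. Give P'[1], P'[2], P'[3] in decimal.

P'[1] = 29, P'[2] = 71, P'[3] = 30

In OFB with a reused IV, both messages share the same keystream S_i, so C_i ⊕ C'_i = P_i ⊕ P'_i and thus P'_i = P_i ⊕ C_i ⊕ C'_i.
P'[1]: 128 ⊕ 186 ⊕ 39 = 29.
P'[2]: 2 ⊕ 245 ⊕ 176 = 71.
P'[3]: 84 ⊕ 126 ⊕ 52 = 30.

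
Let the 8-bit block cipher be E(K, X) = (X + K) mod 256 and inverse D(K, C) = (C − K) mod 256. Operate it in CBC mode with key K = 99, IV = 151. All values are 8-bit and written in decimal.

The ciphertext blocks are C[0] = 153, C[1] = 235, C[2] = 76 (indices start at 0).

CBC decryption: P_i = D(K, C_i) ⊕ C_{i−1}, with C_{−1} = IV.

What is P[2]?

P[2] = 2

P[2]: D(K, 76) = 233; 233 ⊕ 235 = 2.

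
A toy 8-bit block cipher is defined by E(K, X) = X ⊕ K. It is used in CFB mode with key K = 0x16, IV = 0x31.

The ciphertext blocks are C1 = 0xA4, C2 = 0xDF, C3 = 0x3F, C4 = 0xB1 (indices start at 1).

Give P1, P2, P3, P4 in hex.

CFB decryption: P_i = C_i ⊕ E(K, C_{i−1}), with C_{0} = IV.
P1: E(K, 0x31) = 0x27; 0xA4 ⊕ 0x27 = 0x83.
P2: E(K, 0xA4) = 0xB2; 0xDF ⊕ 0xB2 = 0x6D.
P3: E(K, 0xDF) = 0xC9; 0x3F ⊕ 0xC9 = 0xF6.
P4: E(K, 0x3F) = 0x29; 0xB1 ⊕ 0x29 = 0x98.

P1 = 0x83, P2 = 0x6D, P3 = 0xF6, P4 = 0x98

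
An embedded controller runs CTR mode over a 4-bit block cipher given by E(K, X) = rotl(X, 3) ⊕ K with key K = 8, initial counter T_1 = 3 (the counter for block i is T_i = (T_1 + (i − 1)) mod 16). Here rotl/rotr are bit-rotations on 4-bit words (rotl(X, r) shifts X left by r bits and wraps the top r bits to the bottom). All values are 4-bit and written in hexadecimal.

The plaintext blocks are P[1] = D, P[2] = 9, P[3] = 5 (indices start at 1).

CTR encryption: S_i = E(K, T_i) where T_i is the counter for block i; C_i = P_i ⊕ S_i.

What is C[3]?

C[3] = 7

C[1]: T = 3, S = E(K, T) = 1; D ⊕ 1 = C.
C[2]: T = 4, S = E(K, T) = A; 9 ⊕ A = 3.
C[3]: T = 5, S = E(K, T) = 2; 5 ⊕ 2 = 7.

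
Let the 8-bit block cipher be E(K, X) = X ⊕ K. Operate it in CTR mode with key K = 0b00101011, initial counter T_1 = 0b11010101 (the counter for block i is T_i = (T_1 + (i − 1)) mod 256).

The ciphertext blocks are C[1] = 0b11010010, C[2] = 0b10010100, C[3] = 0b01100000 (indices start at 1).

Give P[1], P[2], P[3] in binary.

CTR decryption: S_i = E(K, T_i) where T_i is the counter for block i; P_i = C_i ⊕ S_i.
P[1]: T = 0b11010101, S = E(K, T) = 0b11111110; 0b11010010 ⊕ 0b11111110 = 0b00101100.
P[2]: T = 0b11010110, S = E(K, T) = 0b11111101; 0b10010100 ⊕ 0b11111101 = 0b01101001.
P[3]: T = 0b11010111, S = E(K, T) = 0b11111100; 0b01100000 ⊕ 0b11111100 = 0b10011100.

P[1] = 0b00101100, P[2] = 0b01101001, P[3] = 0b10011100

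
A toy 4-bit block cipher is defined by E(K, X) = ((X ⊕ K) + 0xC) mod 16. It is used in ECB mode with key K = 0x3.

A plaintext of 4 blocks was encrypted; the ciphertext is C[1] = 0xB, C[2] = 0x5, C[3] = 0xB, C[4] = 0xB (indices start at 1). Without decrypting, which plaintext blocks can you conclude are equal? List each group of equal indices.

ECB encrypts each block independently with the same key, so equal ciphertext blocks imply equal plaintext blocks.
C[1] = C[3] = C[4] = 0xB, so P[1] = P[3] = P[4].

P[1] = P[3] = P[4]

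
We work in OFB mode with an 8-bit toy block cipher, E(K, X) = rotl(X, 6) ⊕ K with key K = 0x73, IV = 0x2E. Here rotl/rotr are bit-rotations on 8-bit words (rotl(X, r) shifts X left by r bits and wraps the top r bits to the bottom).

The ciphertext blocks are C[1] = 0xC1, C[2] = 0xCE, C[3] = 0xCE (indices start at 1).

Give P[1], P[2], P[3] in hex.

OFB decryption: S_i = E(K, S_{i−1}) with S_{0} = IV; P_i = C_i ⊕ S_i.
P[1]: S = E(K, 0x2E) = 0xF8; 0xC1 ⊕ 0xF8 = 0x39.
P[2]: S = E(K, 0xF8) = 0x4D; 0xCE ⊕ 0x4D = 0x83.
P[3]: S = E(K, 0x4D) = 0x20; 0xCE ⊕ 0x20 = 0xEE.

P[1] = 0x39, P[2] = 0x83, P[3] = 0xEE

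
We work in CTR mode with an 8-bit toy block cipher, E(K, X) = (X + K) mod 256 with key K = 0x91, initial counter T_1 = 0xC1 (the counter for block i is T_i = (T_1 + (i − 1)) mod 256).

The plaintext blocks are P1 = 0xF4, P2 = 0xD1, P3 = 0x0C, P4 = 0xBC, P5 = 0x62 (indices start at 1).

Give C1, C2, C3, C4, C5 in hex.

C1 = 0xA6, C2 = 0x82, C3 = 0x58, C4 = 0xE9, C5 = 0x34

CTR encryption: S_i = E(K, T_i) where T_i is the counter for block i; C_i = P_i ⊕ S_i.
C1: T = 0xC1, S = E(K, T) = 0x52; 0xF4 ⊕ 0x52 = 0xA6.
C2: T = 0xC2, S = E(K, T) = 0x53; 0xD1 ⊕ 0x53 = 0x82.
C3: T = 0xC3, S = E(K, T) = 0x54; 0x0C ⊕ 0x54 = 0x58.
C4: T = 0xC4, S = E(K, T) = 0x55; 0xBC ⊕ 0x55 = 0xE9.
C5: T = 0xC5, S = E(K, T) = 0x56; 0x62 ⊕ 0x56 = 0x34.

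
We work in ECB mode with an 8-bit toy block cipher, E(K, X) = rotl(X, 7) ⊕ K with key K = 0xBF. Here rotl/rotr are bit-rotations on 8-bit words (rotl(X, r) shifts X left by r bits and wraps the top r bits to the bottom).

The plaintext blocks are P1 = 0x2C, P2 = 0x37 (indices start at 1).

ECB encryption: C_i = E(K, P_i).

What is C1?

C1 = 0xA9

C1: E(K, 0x2C) = 0xA9.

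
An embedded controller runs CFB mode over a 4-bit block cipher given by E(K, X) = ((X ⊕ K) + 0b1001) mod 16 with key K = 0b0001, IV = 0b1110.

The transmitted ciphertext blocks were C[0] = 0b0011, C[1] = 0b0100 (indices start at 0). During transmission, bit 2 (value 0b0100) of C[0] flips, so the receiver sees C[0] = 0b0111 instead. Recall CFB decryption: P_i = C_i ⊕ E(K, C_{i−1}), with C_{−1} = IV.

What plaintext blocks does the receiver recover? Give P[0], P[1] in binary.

Only C[0] changed, to 0b0111. In CFB, a change in C_i flips the same bit in P_i and garbles P_{i+1}. Decrypting the received ciphertext:
P[0]: E(K, 0b1110) = 0b1000; 0b0111 ⊕ 0b1000 = 0b1111.
P[1]: E(K, 0b0111) = 0b1111; 0b0100 ⊕ 0b1111 = 0b1011.
Blocks that differ from the original plaintext: P[0], P[1].

P[0] = 0b1111, P[1] = 0b1011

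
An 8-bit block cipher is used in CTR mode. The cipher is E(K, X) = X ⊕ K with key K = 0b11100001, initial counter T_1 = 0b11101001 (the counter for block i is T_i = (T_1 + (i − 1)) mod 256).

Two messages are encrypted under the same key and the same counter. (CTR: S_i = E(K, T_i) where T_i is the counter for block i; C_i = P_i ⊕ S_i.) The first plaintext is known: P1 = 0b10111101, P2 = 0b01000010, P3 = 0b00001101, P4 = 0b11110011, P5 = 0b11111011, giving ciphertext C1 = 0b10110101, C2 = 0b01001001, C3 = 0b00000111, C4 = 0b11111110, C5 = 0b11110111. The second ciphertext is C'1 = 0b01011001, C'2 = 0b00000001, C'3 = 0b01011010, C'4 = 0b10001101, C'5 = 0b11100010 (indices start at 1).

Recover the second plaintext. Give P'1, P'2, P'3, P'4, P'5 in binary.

In CTR with a reused counter, both messages share the same keystream S_i, so C_i ⊕ C'_i = P_i ⊕ P'_i and thus P'_i = P_i ⊕ C_i ⊕ C'_i.
P'1: 0b10111101 ⊕ 0b10110101 ⊕ 0b01011001 = 0b01010001.
P'2: 0b01000010 ⊕ 0b01001001 ⊕ 0b00000001 = 0b00001010.
P'3: 0b00001101 ⊕ 0b00000111 ⊕ 0b01011010 = 0b01010000.
P'4: 0b11110011 ⊕ 0b11111110 ⊕ 0b10001101 = 0b10000000.
P'5: 0b11111011 ⊕ 0b11110111 ⊕ 0b11100010 = 0b11101110.

P'1 = 0b01010001, P'2 = 0b00001010, P'3 = 0b01010000, P'4 = 0b10000000, P'5 = 0b11101110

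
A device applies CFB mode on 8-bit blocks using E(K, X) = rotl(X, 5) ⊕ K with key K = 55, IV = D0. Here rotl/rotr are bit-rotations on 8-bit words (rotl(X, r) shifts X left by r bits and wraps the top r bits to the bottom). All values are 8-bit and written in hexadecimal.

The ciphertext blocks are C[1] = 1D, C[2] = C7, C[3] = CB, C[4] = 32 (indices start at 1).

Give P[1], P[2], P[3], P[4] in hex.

P[1] = 52, P[2] = 31, P[3] = 66, P[4] = 1E

CFB decryption: P_i = C_i ⊕ E(K, C_{i−1}), with C_{0} = IV.
P[1]: E(K, D0) = 4F; 1D ⊕ 4F = 52.
P[2]: E(K, 1D) = F6; C7 ⊕ F6 = 31.
P[3]: E(K, C7) = AD; CB ⊕ AD = 66.
P[4]: E(K, CB) = 2C; 32 ⊕ 2C = 1E.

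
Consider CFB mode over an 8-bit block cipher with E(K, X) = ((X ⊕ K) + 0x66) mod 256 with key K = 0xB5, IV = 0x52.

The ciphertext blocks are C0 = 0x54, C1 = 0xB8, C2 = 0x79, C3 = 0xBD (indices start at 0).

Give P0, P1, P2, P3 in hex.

CFB decryption: P_i = C_i ⊕ E(K, C_{i−1}), with C_{−1} = IV.
P0: E(K, 0x52) = 0x4D; 0x54 ⊕ 0x4D = 0x19.
P1: E(K, 0x54) = 0x47; 0xB8 ⊕ 0x47 = 0xFF.
P2: E(K, 0xB8) = 0x73; 0x79 ⊕ 0x73 = 0x0A.
P3: E(K, 0x79) = 0x32; 0xBD ⊕ 0x32 = 0x8F.

P0 = 0x19, P1 = 0xFF, P2 = 0x0A, P3 = 0x8F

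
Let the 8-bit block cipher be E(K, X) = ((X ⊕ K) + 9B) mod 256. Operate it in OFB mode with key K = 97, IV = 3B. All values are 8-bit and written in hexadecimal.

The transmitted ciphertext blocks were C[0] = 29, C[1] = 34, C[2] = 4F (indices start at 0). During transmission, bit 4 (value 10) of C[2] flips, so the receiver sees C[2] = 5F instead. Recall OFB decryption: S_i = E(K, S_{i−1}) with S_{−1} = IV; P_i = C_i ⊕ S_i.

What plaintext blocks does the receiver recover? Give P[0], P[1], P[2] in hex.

P[0] = 6E, P[1] = 5F, P[2] = C8

Only C[2] changed, to 5F. In OFB, a change in C_i flips the same bit in P_i only; the keystream is unaffected. Decrypting the received ciphertext:
P[0]: S = E(K, 3B) = 47; 29 ⊕ 47 = 6E.
P[1]: S = E(K, 47) = 6B; 34 ⊕ 6B = 5F.
P[2]: S = E(K, 6B) = 97; 5F ⊕ 97 = C8.
Blocks that differ from the original plaintext: P[2].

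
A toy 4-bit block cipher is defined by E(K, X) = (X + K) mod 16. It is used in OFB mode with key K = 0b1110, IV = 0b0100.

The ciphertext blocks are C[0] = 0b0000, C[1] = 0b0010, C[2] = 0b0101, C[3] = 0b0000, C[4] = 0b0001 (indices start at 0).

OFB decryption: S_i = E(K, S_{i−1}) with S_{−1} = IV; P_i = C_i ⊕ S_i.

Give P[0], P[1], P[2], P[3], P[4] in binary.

P[0]: S = E(K, 0b0100) = 0b0010; 0b0000 ⊕ 0b0010 = 0b0010.
P[1]: S = E(K, 0b0010) = 0b0000; 0b0010 ⊕ 0b0000 = 0b0010.
P[2]: S = E(K, 0b0000) = 0b1110; 0b0101 ⊕ 0b1110 = 0b1011.
P[3]: S = E(K, 0b1110) = 0b1100; 0b0000 ⊕ 0b1100 = 0b1100.
P[4]: S = E(K, 0b1100) = 0b1010; 0b0001 ⊕ 0b1010 = 0b1011.

P[0] = 0b0010, P[1] = 0b0010, P[2] = 0b1011, P[3] = 0b1100, P[4] = 0b1011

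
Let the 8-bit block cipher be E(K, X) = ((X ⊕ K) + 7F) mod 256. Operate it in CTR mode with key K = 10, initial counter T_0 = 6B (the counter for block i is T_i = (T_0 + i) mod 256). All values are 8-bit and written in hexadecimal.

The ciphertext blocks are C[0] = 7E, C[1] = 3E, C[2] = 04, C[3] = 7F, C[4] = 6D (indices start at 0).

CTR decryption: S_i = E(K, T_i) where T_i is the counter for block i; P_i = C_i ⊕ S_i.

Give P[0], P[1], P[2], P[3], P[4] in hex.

P[0] = 84, P[1] = C5, P[2] = F8, P[3] = 82, P[4] = 93

P[0]: T = 6B, S = E(K, T) = FA; 7E ⊕ FA = 84.
P[1]: T = 6C, S = E(K, T) = FB; 3E ⊕ FB = C5.
P[2]: T = 6D, S = E(K, T) = FC; 04 ⊕ FC = F8.
P[3]: T = 6E, S = E(K, T) = FD; 7F ⊕ FD = 82.
P[4]: T = 6F, S = E(K, T) = FE; 6D ⊕ FE = 93.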